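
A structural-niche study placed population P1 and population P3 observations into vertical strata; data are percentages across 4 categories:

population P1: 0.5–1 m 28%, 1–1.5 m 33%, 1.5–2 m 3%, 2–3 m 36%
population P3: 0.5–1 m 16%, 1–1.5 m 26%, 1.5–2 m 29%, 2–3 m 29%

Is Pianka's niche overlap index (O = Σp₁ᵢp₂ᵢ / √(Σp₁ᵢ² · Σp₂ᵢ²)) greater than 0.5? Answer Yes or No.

Convert percentages to proportions (divide by 100).
Σ p₁ᵢp₂ᵢ = 0.0448 + 0.0858 + 0.0087 + 0.1044 = 0.2437
Σp_1ᵢ² = 0.28² + 0.33² + 0.03² + 0.36² = 0.0784 + 0.1089 + 0.0009 + 0.1296 = 0.3178
Σp_2ᵢ² = 0.16² + 0.26² + 0.29² + 0.29² = 0.0256 + 0.0676 + 0.0841 + 0.0841 = 0.2614
O = 0.2437 / √(0.3178 × 0.2614) = 0.2437 / 0.28822 = 0.8455
O = 0.8455 > 0.5 → Yes.

Yes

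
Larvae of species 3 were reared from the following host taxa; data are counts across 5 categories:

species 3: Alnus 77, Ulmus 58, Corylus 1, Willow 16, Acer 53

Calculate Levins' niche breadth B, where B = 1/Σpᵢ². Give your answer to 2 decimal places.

3.40

Proportions for species 3 (n=205): 77/205=0.3756, 58/205=0.2829, 1/205=0.0049, 16/205=0.0780, 53/205=0.2585
Σpᵢ² = 0.3756² + 0.2829² + 0.0049² + 0.0780² + 0.2585² = 0.141075 + 0.080032 + 0.000024 + 0.006084 + 0.066822 = 0.294037
B = 1 / 0.294037 = 3.4009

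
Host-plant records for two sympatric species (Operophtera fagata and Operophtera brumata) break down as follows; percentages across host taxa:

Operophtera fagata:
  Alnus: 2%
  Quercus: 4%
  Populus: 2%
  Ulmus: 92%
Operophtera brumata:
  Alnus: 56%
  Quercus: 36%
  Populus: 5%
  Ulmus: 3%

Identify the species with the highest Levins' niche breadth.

Convert percentages to proportions (divide by 100).
Σp_fagaᵢ² = 0.02² + 0.04² + 0.02² + 0.92² = 0.0004 + 0.0016 + 0.0004 + 0.8464 = 0.8488
B_faga = 1 / 0.8488 = 1.1781
Σp_brumᵢ² = 0.56² + 0.36² + 0.05² + 0.03² = 0.3136 + 0.1296 + 0.0025 + 0.0009 = 0.4466
B_brum = 1 / 0.4466 = 2.2391
Highest B → broadest niche (most generalist): Operophtera brumata (B = 2.24).

Operophtera brumata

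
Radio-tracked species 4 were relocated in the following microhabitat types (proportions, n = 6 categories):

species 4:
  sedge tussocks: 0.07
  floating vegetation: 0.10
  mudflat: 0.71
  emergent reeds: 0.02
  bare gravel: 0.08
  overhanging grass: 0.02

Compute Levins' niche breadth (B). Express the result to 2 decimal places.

Σpᵢ² = 0.07² + 0.10² + 0.71² + 0.02² + 0.08² + 0.02² = 0.0049 + 0.0100 + 0.5041 + 0.0004 + 0.0064 + 0.0004 = 0.5262
B = 1 / 0.5262 = 1.9004

1.90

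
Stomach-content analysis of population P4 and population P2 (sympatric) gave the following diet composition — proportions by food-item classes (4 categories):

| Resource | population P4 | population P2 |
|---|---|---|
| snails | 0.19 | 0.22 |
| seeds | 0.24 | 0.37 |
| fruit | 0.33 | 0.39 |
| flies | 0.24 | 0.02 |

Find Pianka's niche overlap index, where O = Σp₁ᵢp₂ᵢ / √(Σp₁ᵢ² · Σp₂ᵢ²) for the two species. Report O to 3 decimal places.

0.891

Σ p₁ᵢp₂ᵢ = 0.0418 + 0.0888 + 0.1287 + 0.0048 = 0.2641
Σp_1ᵢ² = 0.19² + 0.24² + 0.33² + 0.24² = 0.0361 + 0.0576 + 0.1089 + 0.0576 = 0.2602
Σp_2ᵢ² = 0.22² + 0.37² + 0.39² + 0.02² = 0.0484 + 0.1369 + 0.1521 + 0.0004 = 0.3378
O = 0.2641 / √(0.2602 × 0.3378) = 0.2641 / 0.296472 = 0.89081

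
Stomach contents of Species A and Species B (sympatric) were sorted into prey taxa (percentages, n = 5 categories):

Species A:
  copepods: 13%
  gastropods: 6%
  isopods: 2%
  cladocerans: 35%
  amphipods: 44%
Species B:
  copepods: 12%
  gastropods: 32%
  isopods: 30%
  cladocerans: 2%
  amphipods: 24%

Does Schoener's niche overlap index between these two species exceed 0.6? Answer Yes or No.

No

Convert percentages to proportions (divide by 100).
Σ|p₁ᵢ − p₂ᵢ| = 0.01 + 0.26 + 0.28 + 0.33 + 0.20 = 1.08
D = 1 − ½ × 1.08 = 1 − 0.540 = 0.4600
D = 0.4600 < 0.6 → No.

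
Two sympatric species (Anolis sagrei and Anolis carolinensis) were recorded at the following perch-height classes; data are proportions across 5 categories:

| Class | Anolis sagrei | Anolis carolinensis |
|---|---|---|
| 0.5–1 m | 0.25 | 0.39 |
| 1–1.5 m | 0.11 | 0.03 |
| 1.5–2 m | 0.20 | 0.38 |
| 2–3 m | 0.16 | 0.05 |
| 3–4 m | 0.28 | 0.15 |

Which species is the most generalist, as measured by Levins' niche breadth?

Anolis sagrei

Σp_sagrᵢ² = 0.25² + 0.11² + 0.20² + 0.16² + 0.28² = 0.0625 + 0.0121 + 0.0400 + 0.0256 + 0.0784 = 0.2186
B_sagr = 1 / 0.2186 = 4.5746
Σp_caroᵢ² = 0.39² + 0.03² + 0.38² + 0.05² + 0.15² = 0.1521 + 0.0009 + 0.1444 + 0.0025 + 0.0225 = 0.3224
B_caro = 1 / 0.3224 = 3.1017
Highest B → broadest niche (most generalist): Anolis sagrei (B = 4.57).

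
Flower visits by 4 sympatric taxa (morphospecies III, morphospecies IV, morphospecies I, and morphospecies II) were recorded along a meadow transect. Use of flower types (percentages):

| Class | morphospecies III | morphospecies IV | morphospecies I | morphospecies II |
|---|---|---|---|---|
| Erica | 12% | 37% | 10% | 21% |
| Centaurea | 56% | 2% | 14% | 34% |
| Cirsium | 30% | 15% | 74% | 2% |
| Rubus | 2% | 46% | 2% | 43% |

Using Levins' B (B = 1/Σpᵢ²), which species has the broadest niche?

Convert percentages to proportions (divide by 100).
Σp_IIIᵢ² = 0.12² + 0.56² + 0.30² + 0.02² = 0.0144 + 0.3136 + 0.0900 + 0.0004 = 0.4184
B_III = 1 / 0.4184 = 2.3901
Σp_IVᵢ² = 0.37² + 0.02² + 0.15² + 0.46² = 0.1369 + 0.0004 + 0.0225 + 0.2116 = 0.3714
B_IV = 1 / 0.3714 = 2.6925
Σp_Iᵢ² = 0.10² + 0.14² + 0.74² + 0.02² = 0.0100 + 0.0196 + 0.5476 + 0.0004 = 0.5776
B_I = 1 / 0.5776 = 1.7313
Σp_IIᵢ² = 0.21² + 0.34² + 0.02² + 0.43² = 0.0441 + 0.1156 + 0.0004 + 0.1849 = 0.3450
B_II = 1 / 0.3450 = 2.8986
Highest B → broadest niche (most generalist): morphospecies II (B = 2.90).

morphospecies II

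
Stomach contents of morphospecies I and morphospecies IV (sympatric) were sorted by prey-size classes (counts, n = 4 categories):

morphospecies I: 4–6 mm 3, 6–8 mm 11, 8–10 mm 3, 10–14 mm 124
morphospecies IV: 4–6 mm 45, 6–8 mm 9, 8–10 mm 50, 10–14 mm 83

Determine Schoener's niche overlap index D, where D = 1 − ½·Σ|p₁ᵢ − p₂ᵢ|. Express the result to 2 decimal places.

Proportions for morphospecies I (n=141): 3/141=0.0213, 11/141=0.0780, 3/141=0.0213, 124/141=0.8794
Proportions for morphospecies IV (n=187): 45/187=0.2406, 9/187=0.0481, 50/187=0.2674, 83/187=0.4439
Σ|p₁ᵢ − p₂ᵢ| = 0.2193 + 0.0299 + 0.2461 + 0.4355 = 0.9308
D = 1 − ½ × 0.9308 = 1 − 0.46540 = 0.53460

0.53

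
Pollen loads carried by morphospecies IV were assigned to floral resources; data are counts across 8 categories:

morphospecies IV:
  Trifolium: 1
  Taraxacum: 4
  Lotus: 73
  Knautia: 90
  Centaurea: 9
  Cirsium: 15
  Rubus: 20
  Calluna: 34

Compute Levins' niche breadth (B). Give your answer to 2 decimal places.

3.95

Proportions for morphospecies IV (n=246): 1/246=0.0041, 4/246=0.0163, 73/246=0.2967, 90/246=0.3659, 9/246=0.0366, 15/246=0.0610, 20/246=0.0813, 34/246=0.1382
Σpᵢ² = 0.0041² + 0.0163² + 0.2967² + 0.3659² + 0.0366² + 0.0610² + 0.0813² + 0.1382² = 0.000017 + 0.000266 + 0.088031 + 0.133883 + 0.001340 + 0.003721 + 0.006610 + 0.019099 = 0.252967
B = 1 / 0.252967 = 3.9531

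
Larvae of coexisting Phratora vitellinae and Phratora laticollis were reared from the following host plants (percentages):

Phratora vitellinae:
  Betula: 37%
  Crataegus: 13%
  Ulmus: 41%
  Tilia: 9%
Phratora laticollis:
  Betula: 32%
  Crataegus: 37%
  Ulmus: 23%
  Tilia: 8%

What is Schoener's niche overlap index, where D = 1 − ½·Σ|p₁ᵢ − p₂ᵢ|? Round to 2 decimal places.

0.76

Convert percentages to proportions (divide by 100).
Σ|p₁ᵢ − p₂ᵢ| = 0.05 + 0.24 + 0.18 + 0.01 = 0.48
D = 1 − ½ × 0.48 = 1 − 0.240 = 0.7600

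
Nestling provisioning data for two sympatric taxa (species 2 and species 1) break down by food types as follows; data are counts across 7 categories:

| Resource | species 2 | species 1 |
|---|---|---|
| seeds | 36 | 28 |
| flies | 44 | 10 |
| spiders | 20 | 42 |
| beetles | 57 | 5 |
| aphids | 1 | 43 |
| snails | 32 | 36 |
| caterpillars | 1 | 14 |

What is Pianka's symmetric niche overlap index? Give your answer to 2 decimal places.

Proportions for species 2 (n=191): 36/191=0.1885, 44/191=0.2304, 20/191=0.1047, 57/191=0.2984, 1/191=0.0052, 32/191=0.1675, 1/191=0.0052
Proportions for species 1 (n=178): 28/178=0.1573, 10/178=0.0562, 42/178=0.2360, 5/178=0.0281, 43/178=0.2416, 36/178=0.2022, 14/178=0.0787
Σ p₁ᵢp₂ᵢ = 0.029651 + 0.012948 + 0.024709 + 0.008385 + 0.001256 + 0.033869 + 0.000409 = 0.111227
Σp_1ᵢ² = 0.1885² + 0.2304² + 0.1047² + 0.2984² + 0.0052² + 0.1675² + 0.0052² = 0.035532 + 0.053084 + 0.010962 + 0.089043 + 0.000027 + 0.028056 + 0.000027 = 0.216731
Σp_2ᵢ² = 0.1573² + 0.0562² + 0.2360² + 0.0281² + 0.2416² + 0.2022² + 0.0787² = 0.024743 + 0.003158 + 0.055696 + 0.000790 + 0.058371 + 0.040885 + 0.006194 = 0.189837
O = 0.111227 / √(0.216731 × 0.189837) = 0.111227 / 0.2028388 = 0.5484

0.55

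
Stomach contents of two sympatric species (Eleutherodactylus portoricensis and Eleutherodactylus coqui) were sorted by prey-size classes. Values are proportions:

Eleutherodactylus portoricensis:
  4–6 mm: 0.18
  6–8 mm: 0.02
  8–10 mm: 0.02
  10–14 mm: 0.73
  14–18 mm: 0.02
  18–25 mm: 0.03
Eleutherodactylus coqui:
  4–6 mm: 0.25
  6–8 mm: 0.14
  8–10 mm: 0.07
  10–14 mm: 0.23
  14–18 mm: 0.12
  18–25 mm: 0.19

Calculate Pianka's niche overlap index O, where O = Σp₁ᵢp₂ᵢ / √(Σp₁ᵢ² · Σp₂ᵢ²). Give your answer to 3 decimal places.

0.685

Σ p₁ᵢp₂ᵢ = 0.0450 + 0.0028 + 0.0014 + 0.1679 + 0.0024 + 0.0057 = 0.2252
Σp_1ᵢ² = 0.18² + 0.02² + 0.02² + 0.73² + 0.02² + 0.03² = 0.0324 + 0.0004 + 0.0004 + 0.5329 + 0.0004 + 0.0009 = 0.5674
Σp_2ᵢ² = 0.25² + 0.14² + 0.07² + 0.23² + 0.12² + 0.19² = 0.0625 + 0.0196 + 0.0049 + 0.0529 + 0.0144 + 0.0361 = 0.1904
O = 0.2252 / √(0.5674 × 0.1904) = 0.2252 / 0.328684 = 0.68516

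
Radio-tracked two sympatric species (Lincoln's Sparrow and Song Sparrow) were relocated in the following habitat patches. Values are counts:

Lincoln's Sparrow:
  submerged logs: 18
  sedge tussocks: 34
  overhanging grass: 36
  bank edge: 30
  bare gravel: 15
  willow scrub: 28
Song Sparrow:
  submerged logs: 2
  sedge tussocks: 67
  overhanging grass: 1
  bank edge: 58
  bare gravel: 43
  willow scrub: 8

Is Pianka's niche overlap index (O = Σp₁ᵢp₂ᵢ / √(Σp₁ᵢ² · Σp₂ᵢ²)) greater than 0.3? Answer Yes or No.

Proportions for Lincoln's Sparrow (n=161): 18/161=0.1118, 34/161=0.2112, 36/161=0.2236, 30/161=0.1863, 15/161=0.0932, 28/161=0.1739
Proportions for Song Sparrow (n=179): 2/179=0.0112, 67/179=0.3743, 1/179=0.0056, 58/179=0.3240, 43/179=0.2402, 8/179=0.0447
Σ p₁ᵢp₂ᵢ = 0.001252 + 0.079052 + 0.001252 + 0.060361 + 0.022387 + 0.007773 = 0.172077
Σp_1ᵢ² = 0.1118² + 0.2112² + 0.2236² + 0.1863² + 0.0932² + 0.1739² = 0.012499 + 0.044605 + 0.049997 + 0.034708 + 0.008686 + 0.030241 = 0.180736
Σp_2ᵢ² = 0.0112² + 0.3743² + 0.0056² + 0.3240² + 0.2402² + 0.0447² = 0.000125 + 0.140100 + 0.000031 + 0.104976 + 0.057696 + 0.001998 = 0.304926
O = 0.172077 / √(0.180736 × 0.304926) = 0.172077 / 0.2347575 = 0.7330
O = 0.7330 > 0.3 → Yes.

Yes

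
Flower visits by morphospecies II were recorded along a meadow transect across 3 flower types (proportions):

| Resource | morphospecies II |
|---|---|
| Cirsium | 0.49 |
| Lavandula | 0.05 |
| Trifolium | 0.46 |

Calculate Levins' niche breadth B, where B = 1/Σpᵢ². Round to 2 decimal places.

2.20

Σpᵢ² = 0.49² + 0.05² + 0.46² = 0.2401 + 0.0025 + 0.2116 = 0.4542
B = 1 / 0.4542 = 2.2017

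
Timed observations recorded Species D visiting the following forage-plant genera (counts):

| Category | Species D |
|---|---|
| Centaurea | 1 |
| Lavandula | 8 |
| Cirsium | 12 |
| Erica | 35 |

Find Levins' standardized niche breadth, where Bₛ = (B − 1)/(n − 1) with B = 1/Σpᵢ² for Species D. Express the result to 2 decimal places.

Proportions for Species D (n=56): 1/56=0.0179, 8/56=0.1429, 12/56=0.2143, 35/56=0.6250
Σpᵢ² = 0.0179² + 0.1429² + 0.2143² + 0.6250² = 0.000320 + 0.020420 + 0.045924 + 0.390625 = 0.457289
B = 1 / 0.457289 = 2.1868
Bₛ = (B − 1)/(n − 1) = (2.1868 − 1)/(4 − 1) = 1.1868/3 = 0.3956

0.40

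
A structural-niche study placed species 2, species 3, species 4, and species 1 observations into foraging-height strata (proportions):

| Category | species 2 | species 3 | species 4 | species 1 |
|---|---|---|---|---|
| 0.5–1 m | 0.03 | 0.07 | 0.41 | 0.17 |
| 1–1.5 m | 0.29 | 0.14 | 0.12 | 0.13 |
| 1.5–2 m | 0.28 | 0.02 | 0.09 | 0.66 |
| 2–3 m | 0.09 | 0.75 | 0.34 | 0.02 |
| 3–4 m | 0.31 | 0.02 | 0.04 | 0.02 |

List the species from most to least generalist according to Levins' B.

species 2 > species 4 > species 1 > species 3

Σp_2ᵢ² = 0.03² + 0.29² + 0.28² + 0.09² + 0.31² = 0.0009 + 0.0841 + 0.0784 + 0.0081 + 0.0961 = 0.2676
B_2 = 1 / 0.2676 = 3.7369
Σp_3ᵢ² = 0.07² + 0.14² + 0.02² + 0.75² + 0.02² = 0.0049 + 0.0196 + 0.0004 + 0.5625 + 0.0004 = 0.5878
B_3 = 1 / 0.5878 = 1.7013
Σp_4ᵢ² = 0.41² + 0.12² + 0.09² + 0.34² + 0.04² = 0.1681 + 0.0144 + 0.0081 + 0.1156 + 0.0016 = 0.3078
B_4 = 1 / 0.3078 = 3.2489
Σp_1ᵢ² = 0.17² + 0.13² + 0.66² + 0.02² + 0.02² = 0.0289 + 0.0169 + 0.4356 + 0.0004 + 0.0004 = 0.4822
B_1 = 1 / 0.4822 = 2.0738
Ranking by B (broadest → narrowest): species 2 (3.74) > species 4 (3.25) > species 1 (2.07) > species 3 (1.70)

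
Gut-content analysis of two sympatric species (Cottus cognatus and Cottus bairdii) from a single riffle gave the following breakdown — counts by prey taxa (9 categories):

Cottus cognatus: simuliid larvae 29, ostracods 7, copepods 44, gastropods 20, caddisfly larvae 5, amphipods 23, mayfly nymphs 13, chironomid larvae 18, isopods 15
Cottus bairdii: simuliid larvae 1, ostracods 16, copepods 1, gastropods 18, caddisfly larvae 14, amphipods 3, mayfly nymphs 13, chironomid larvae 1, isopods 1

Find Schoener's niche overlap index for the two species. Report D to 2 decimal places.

0.36

Proportions for Cottus cognatus (n=174): 29/174=0.1667, 7/174=0.0402, 44/174=0.2529, 20/174=0.1149, 5/174=0.0287, 23/174=0.1322, 13/174=0.0747, 18/174=0.1034, 15/174=0.0862
Proportions for Cottus bairdii (n=68): 1/68=0.0147, 16/68=0.2353, 1/68=0.0147, 18/68=0.2647, 14/68=0.2059, 3/68=0.0441, 13/68=0.1912, 1/68=0.0147, 1/68=0.0147
Σ|p₁ᵢ − p₂ᵢ| = 0.1520 + 0.1951 + 0.2382 + 0.1498 + 0.1772 + 0.0881 + 0.1165 + 0.0887 + 0.0715 = 1.2771
D = 1 − ½ × 1.2771 = 1 − 0.63855 = 0.36145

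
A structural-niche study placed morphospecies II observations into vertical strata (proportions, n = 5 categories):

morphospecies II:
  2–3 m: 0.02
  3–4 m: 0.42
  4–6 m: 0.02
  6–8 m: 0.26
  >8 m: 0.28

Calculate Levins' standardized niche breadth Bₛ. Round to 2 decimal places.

0.52

Σpᵢ² = 0.02² + 0.42² + 0.02² + 0.26² + 0.28² = 0.0004 + 0.1764 + 0.0004 + 0.0676 + 0.0784 = 0.3232
B = 1 / 0.3232 = 3.0941
Bₛ = (B − 1)/(n − 1) = (3.0941 − 1)/(5 − 1) = 2.0941/4 = 0.5235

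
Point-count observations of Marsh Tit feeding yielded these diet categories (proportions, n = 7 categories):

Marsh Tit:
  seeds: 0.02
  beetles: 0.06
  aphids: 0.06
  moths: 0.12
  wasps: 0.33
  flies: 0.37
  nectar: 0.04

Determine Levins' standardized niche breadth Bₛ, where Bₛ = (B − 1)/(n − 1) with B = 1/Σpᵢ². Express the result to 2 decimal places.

0.45

Σpᵢ² = 0.02² + 0.06² + 0.06² + 0.12² + 0.33² + 0.37² + 0.04² = 0.0004 + 0.0036 + 0.0036 + 0.0144 + 0.1089 + 0.1369 + 0.0016 = 0.2694
B = 1 / 0.2694 = 3.7120
Bₛ = (B − 1)/(n − 1) = (3.7120 − 1)/(7 − 1) = 2.7120/6 = 0.4520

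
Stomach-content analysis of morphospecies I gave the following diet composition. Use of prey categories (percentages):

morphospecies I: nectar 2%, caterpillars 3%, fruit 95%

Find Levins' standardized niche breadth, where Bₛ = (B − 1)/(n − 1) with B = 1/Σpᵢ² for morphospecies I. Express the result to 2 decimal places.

0.05

Convert percentages to proportions (divide by 100).
Σpᵢ² = 0.02² + 0.03² + 0.95² = 0.0004 + 0.0009 + 0.9025 = 0.9038
B = 1 / 0.9038 = 1.1064
Bₛ = (B − 1)/(n − 1) = (1.1064 − 1)/(3 − 1) = 0.1064/2 = 0.0532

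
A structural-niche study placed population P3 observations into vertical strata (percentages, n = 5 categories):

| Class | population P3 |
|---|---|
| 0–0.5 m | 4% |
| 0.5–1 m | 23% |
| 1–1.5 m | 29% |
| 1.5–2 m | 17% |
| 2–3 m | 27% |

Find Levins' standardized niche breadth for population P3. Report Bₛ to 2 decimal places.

Convert percentages to proportions (divide by 100).
Σpᵢ² = 0.04² + 0.23² + 0.29² + 0.17² + 0.27² = 0.0016 + 0.0529 + 0.0841 + 0.0289 + 0.0729 = 0.2404
B = 1 / 0.2404 = 4.1597
Bₛ = (B − 1)/(n − 1) = (4.1597 − 1)/(5 − 1) = 3.1597/4 = 0.7899

0.79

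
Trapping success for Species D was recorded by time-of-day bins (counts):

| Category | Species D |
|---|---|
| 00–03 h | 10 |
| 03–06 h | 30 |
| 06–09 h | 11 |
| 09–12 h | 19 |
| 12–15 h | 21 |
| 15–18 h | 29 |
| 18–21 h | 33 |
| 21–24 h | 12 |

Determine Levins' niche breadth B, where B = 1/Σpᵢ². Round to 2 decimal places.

Proportions for Species D (n=165): 10/165=0.0606, 30/165=0.1818, 11/165=0.0667, 19/165=0.1152, 21/165=0.1273, 29/165=0.1758, 33/165=0.2000, 12/165=0.0727
Σpᵢ² = 0.0606² + 0.1818² + 0.0667² + 0.1152² + 0.1273² + 0.1758² + 0.2000² + 0.0727² = 0.003672 + 0.033051 + 0.004449 + 0.013271 + 0.016205 + 0.030906 + 0.040000 + 0.005285 = 0.146839
B = 1 / 0.146839 = 6.8102

6.81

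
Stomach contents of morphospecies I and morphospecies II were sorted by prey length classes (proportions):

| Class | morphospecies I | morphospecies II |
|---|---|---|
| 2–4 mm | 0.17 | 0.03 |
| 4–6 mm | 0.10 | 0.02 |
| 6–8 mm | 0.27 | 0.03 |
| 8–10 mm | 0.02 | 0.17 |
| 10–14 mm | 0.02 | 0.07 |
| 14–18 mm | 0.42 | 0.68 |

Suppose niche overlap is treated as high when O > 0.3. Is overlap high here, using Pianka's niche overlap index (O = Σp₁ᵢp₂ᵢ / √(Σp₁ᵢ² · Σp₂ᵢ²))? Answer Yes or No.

Σ p₁ᵢp₂ᵢ = 0.0051 + 0.0020 + 0.0081 + 0.0034 + 0.0014 + 0.2856 = 0.3056
Σp_1ᵢ² = 0.17² + 0.10² + 0.27² + 0.02² + 0.02² + 0.42² = 0.0289 + 0.0100 + 0.0729 + 0.0004 + 0.0004 + 0.1764 = 0.2890
Σp_2ᵢ² = 0.03² + 0.02² + 0.03² + 0.17² + 0.07² + 0.68² = 0.0009 + 0.0004 + 0.0009 + 0.0289 + 0.0049 + 0.4624 = 0.4984
O = 0.3056 / √(0.2890 × 0.4984) = 0.3056 / 0.37952 = 0.8052
O = 0.8052 > 0.3 → Yes.

Yes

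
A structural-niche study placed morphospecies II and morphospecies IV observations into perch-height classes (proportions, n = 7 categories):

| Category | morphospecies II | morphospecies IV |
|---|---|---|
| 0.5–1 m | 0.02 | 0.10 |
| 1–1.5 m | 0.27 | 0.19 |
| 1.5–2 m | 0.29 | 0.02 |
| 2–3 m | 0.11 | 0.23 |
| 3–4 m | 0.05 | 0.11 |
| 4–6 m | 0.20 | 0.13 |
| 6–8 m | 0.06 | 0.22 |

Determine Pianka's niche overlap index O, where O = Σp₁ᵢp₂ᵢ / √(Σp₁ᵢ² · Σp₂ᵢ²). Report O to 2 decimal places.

Σ p₁ᵢp₂ᵢ = 0.0020 + 0.0513 + 0.0058 + 0.0253 + 0.0055 + 0.0260 + 0.0132 = 0.1291
Σp_1ᵢ² = 0.02² + 0.27² + 0.29² + 0.11² + 0.05² + 0.20² + 0.06² = 0.0004 + 0.0729 + 0.0841 + 0.0121 + 0.0025 + 0.0400 + 0.0036 = 0.2156
Σp_2ᵢ² = 0.10² + 0.19² + 0.02² + 0.23² + 0.11² + 0.13² + 0.22² = 0.0100 + 0.0361 + 0.0004 + 0.0529 + 0.0121 + 0.0169 + 0.0484 = 0.1768
O = 0.1291 / √(0.2156 × 0.1768) = 0.1291 / 0.19524 = 0.6612

0.66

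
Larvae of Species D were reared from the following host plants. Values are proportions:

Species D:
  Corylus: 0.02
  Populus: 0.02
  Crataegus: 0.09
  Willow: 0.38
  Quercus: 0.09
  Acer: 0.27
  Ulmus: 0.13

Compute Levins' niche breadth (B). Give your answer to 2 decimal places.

Σpᵢ² = 0.02² + 0.02² + 0.09² + 0.38² + 0.09² + 0.27² + 0.13² = 0.0004 + 0.0004 + 0.0081 + 0.1444 + 0.0081 + 0.0729 + 0.0169 = 0.2512
B = 1 / 0.2512 = 3.9809

3.98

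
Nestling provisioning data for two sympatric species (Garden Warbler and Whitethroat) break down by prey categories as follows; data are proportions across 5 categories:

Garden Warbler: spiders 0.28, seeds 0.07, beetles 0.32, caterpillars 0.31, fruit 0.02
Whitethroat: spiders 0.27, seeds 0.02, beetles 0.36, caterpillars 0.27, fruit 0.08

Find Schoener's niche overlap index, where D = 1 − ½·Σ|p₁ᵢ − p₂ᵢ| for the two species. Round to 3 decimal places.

Σ|p₁ᵢ − p₂ᵢ| = 0.01 + 0.05 + 0.04 + 0.04 + 0.06 = 0.20
D = 1 − ½ × 0.20 = 1 − 0.100 = 0.90000

0.900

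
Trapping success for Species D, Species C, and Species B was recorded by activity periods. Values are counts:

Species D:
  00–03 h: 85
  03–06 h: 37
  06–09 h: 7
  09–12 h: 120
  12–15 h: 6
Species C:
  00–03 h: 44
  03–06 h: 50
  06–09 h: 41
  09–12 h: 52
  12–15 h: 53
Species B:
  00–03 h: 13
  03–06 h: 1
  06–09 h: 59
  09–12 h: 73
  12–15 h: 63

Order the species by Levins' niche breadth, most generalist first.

Proportions for Species D (n=255): 85/255=0.3333, 37/255=0.1451, 7/255=0.0275, 120/255=0.4706, 6/255=0.0235
Proportions for Species C (n=240): 44/240=0.1833, 50/240=0.2083, 41/240=0.1708, 52/240=0.2167, 53/240=0.2208
Proportions for Species B (n=209): 13/209=0.0622, 1/209=0.0048, 59/209=0.2823, 73/209=0.3493, 63/209=0.3014
Σp_Dᵢ² = 0.3333² + 0.1451² + 0.0275² + 0.4706² + 0.0235² = 0.111089 + 0.021054 + 0.000756 + 0.221464 + 0.000552 = 0.354915
B_D = 1 / 0.354915 = 2.8176
Σp_Cᵢ² = 0.1833² + 0.2083² + 0.1708² + 0.2167² + 0.2208² = 0.033599 + 0.043389 + 0.029173 + 0.046959 + 0.048753 = 0.201873
B_C = 1 / 0.201873 = 4.9536
Σp_Bᵢ² = 0.0622² + 0.0048² + 0.2823² + 0.3493² + 0.3014² = 0.003869 + 0.000023 + 0.079693 + 0.122010 + 0.090842 = 0.296437
B_B = 1 / 0.296437 = 3.3734
Ranking by B (broadest → narrowest): Species C (4.95) > Species B (3.37) > Species D (2.82)

Species C > Species B > Species D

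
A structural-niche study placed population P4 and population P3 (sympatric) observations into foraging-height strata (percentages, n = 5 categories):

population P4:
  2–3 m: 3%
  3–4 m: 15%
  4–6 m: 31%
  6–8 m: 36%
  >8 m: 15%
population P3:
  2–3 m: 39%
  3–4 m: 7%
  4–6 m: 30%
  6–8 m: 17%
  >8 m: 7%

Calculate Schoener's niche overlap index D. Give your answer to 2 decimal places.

0.64

Convert percentages to proportions (divide by 100).
Σ|p₁ᵢ − p₂ᵢ| = 0.36 + 0.08 + 0.01 + 0.19 + 0.08 = 0.72
D = 1 − ½ × 0.72 = 1 − 0.360 = 0.6400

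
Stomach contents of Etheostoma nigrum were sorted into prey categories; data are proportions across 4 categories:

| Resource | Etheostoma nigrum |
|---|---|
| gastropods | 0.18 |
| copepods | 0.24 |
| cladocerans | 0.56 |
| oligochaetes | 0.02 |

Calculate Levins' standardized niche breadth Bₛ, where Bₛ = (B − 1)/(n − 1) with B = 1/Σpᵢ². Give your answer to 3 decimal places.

0.492

Σpᵢ² = 0.18² + 0.24² + 0.56² + 0.02² = 0.0324 + 0.0576 + 0.3136 + 0.0004 = 0.4040
B = 1 / 0.4040 = 2.47525
Bₛ = (B − 1)/(n − 1) = (2.47525 − 1)/(4 − 1) = 1.47525/3 = 0.49175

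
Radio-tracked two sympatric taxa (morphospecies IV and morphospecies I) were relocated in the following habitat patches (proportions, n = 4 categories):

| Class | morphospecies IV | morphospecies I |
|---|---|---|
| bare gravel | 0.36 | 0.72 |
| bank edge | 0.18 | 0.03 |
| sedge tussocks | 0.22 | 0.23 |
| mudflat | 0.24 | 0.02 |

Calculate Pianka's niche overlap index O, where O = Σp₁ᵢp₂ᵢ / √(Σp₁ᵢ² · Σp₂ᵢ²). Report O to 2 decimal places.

Σ p₁ᵢp₂ᵢ = 0.2592 + 0.0054 + 0.0506 + 0.0048 = 0.3200
Σp_1ᵢ² = 0.36² + 0.18² + 0.22² + 0.24² = 0.1296 + 0.0324 + 0.0484 + 0.0576 = 0.2680
Σp_2ᵢ² = 0.72² + 0.03² + 0.23² + 0.02² = 0.5184 + 0.0009 + 0.0529 + 0.0004 = 0.5726
O = 0.3200 / √(0.2680 × 0.5726) = 0.3200 / 0.39174 = 0.8169

0.82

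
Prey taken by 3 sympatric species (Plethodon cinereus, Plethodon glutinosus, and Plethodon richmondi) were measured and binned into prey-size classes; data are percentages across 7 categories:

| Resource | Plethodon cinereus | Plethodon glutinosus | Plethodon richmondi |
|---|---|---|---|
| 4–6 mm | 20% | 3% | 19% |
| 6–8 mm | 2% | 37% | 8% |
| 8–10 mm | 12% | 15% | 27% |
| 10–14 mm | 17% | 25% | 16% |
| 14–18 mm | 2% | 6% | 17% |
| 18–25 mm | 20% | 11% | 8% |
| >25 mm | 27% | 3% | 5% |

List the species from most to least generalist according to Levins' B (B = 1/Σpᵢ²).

Plethodon richmondi > Plethodon cinereus > Plethodon glutinosus

Convert percentages to proportions (divide by 100).
Σp_cineᵢ² = 0.20² + 0.02² + 0.12² + 0.17² + 0.02² + 0.20² + 0.27² = 0.0400 + 0.0004 + 0.0144 + 0.0289 + 0.0004 + 0.0400 + 0.0729 = 0.1970
B_cine = 1 / 0.1970 = 5.0761
Σp_glutᵢ² = 0.03² + 0.37² + 0.15² + 0.25² + 0.06² + 0.11² + 0.03² = 0.0009 + 0.1369 + 0.0225 + 0.0625 + 0.0036 + 0.0121 + 0.0009 = 0.2394
B_glut = 1 / 0.2394 = 4.1771
Σp_richᵢ² = 0.19² + 0.08² + 0.27² + 0.16² + 0.17² + 0.08² + 0.05² = 0.0361 + 0.0064 + 0.0729 + 0.0256 + 0.0289 + 0.0064 + 0.0025 = 0.1788
B_rich = 1 / 0.1788 = 5.5928
Ranking by B (broadest → narrowest): Plethodon richmondi (5.59) > Plethodon cinereus (5.08) > Plethodon glutinosus (4.18)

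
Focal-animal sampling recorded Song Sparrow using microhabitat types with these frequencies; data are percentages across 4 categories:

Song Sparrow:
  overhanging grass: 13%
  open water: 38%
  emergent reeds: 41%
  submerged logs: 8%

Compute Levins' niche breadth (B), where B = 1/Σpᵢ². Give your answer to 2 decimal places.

2.98

Convert percentages to proportions (divide by 100).
Σpᵢ² = 0.13² + 0.38² + 0.41² + 0.08² = 0.0169 + 0.1444 + 0.1681 + 0.0064 = 0.3358
B = 1 / 0.3358 = 2.9780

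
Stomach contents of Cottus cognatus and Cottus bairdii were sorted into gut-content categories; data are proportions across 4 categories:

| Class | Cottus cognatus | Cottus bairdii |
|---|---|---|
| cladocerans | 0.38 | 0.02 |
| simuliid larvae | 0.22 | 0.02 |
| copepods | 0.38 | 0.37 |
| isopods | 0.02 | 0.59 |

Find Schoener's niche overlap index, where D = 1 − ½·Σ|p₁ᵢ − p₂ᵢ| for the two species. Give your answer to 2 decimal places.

0.43

Σ|p₁ᵢ − p₂ᵢ| = 0.36 + 0.20 + 0.01 + 0.57 = 1.14
D = 1 − ½ × 1.14 = 1 − 0.570 = 0.4300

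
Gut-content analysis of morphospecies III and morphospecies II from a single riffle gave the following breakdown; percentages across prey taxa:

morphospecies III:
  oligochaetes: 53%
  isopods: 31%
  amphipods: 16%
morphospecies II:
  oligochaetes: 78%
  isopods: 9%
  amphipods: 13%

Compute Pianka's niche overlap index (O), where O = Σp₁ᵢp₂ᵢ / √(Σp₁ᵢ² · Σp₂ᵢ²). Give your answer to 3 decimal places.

0.915

Convert percentages to proportions (divide by 100).
Σ p₁ᵢp₂ᵢ = 0.4134 + 0.0279 + 0.0208 = 0.4621
Σp_1ᵢ² = 0.53² + 0.31² + 0.16² = 0.2809 + 0.0961 + 0.0256 = 0.4026
Σp_2ᵢ² = 0.78² + 0.09² + 0.13² = 0.6084 + 0.0081 + 0.0169 = 0.6334
O = 0.4621 / √(0.4026 × 0.6334) = 0.4621 / 0.504982 = 0.91508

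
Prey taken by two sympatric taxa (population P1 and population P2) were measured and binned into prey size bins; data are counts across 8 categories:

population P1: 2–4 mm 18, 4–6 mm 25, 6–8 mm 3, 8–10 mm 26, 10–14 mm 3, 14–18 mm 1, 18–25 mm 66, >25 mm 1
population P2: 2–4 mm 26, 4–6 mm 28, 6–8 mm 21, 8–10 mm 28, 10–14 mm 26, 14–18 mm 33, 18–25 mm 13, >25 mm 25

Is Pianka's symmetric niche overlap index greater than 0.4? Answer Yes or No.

Proportions for population P1 (n=143): 18/143=0.1259, 25/143=0.1748, 3/143=0.0210, 26/143=0.1818, 3/143=0.0210, 1/143=0.0070, 66/143=0.4615, 1/143=0.0070
Proportions for population P2 (n=200): 26/200=0.1300, 28/200=0.1400, 21/200=0.1050, 28/200=0.1400, 26/200=0.1300, 33/200=0.1650, 13/200=0.0650, 25/200=0.1250
Σ p₁ᵢp₂ᵢ = 0.016367 + 0.024472 + 0.002205 + 0.025452 + 0.002730 + 0.001155 + 0.029998 + 0.000875 = 0.103254
Σp_1ᵢ² = 0.1259² + 0.1748² + 0.0210² + 0.1818² + 0.0210² + 0.0070² + 0.4615² + 0.0070² = 0.015851 + 0.030555 + 0.000441 + 0.033051 + 0.000441 + 0.000049 + 0.212982 + 0.000049 = 0.293419
Σp_2ᵢ² = 0.1300² + 0.1400² + 0.1050² + 0.1400² + 0.1300² + 0.1650² + 0.0650² + 0.1250² = 0.016900 + 0.019600 + 0.011025 + 0.019600 + 0.016900 + 0.027225 + 0.004225 + 0.015625 = 0.131100
O = 0.103254 / √(0.293419 × 0.131100) = 0.103254 / 0.1961306 = 0.5265
O = 0.5265 > 0.4 → Yes.

Yes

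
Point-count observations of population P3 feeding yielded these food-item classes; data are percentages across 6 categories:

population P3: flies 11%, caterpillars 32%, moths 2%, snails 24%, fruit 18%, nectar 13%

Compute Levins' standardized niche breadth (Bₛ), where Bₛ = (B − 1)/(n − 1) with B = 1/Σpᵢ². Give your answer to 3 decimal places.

0.702

Convert percentages to proportions (divide by 100).
Σpᵢ² = 0.11² + 0.32² + 0.02² + 0.24² + 0.18² + 0.13² = 0.0121 + 0.1024 + 0.0004 + 0.0576 + 0.0324 + 0.0169 = 0.2218
B = 1 / 0.2218 = 4.50857
Bₛ = (B − 1)/(n − 1) = (4.50857 − 1)/(6 − 1) = 3.50857/5 = 0.70171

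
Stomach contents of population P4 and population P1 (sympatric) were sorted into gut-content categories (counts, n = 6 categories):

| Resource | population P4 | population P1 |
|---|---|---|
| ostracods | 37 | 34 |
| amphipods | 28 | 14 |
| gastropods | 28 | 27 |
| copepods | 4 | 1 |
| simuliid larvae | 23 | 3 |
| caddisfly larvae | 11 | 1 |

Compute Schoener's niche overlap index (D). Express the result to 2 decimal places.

0.73

Proportions for population P4 (n=131): 37/131=0.2824, 28/131=0.2137, 28/131=0.2137, 4/131=0.0305, 23/131=0.1756, 11/131=0.0840
Proportions for population P1 (n=80): 34/80=0.4250, 14/80=0.1750, 27/80=0.3375, 1/80=0.0125, 3/80=0.0375, 1/80=0.0125
Σ|p₁ᵢ − p₂ᵢ| = 0.1426 + 0.0387 + 0.1238 + 0.0180 + 0.1381 + 0.0715 = 0.5327
D = 1 − ½ × 0.5327 = 1 − 0.26635 = 0.73365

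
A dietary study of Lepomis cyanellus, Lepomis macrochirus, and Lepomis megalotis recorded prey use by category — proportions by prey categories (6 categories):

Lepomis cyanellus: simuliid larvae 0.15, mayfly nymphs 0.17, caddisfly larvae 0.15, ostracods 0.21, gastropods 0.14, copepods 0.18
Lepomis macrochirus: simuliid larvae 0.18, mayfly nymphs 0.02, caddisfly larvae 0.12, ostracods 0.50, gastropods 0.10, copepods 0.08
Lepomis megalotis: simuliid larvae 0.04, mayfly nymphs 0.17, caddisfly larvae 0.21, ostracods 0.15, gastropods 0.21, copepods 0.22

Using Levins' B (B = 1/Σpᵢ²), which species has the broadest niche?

Lepomis cyanellus

Σp_cyanᵢ² = 0.15² + 0.17² + 0.15² + 0.21² + 0.14² + 0.18² = 0.0225 + 0.0289 + 0.0225 + 0.0441 + 0.0196 + 0.0324 = 0.1700
B_cyan = 1 / 0.1700 = 5.8824
Σp_macrᵢ² = 0.18² + 0.02² + 0.12² + 0.50² + 0.10² + 0.08² = 0.0324 + 0.0004 + 0.0144 + 0.2500 + 0.0100 + 0.0064 = 0.3136
B_macr = 1 / 0.3136 = 3.1888
Σp_megaᵢ² = 0.04² + 0.17² + 0.21² + 0.15² + 0.21² + 0.22² = 0.0016 + 0.0289 + 0.0441 + 0.0225 + 0.0441 + 0.0484 = 0.1896
B_mega = 1 / 0.1896 = 5.2743
Highest B → broadest niche (most generalist): Lepomis cyanellus (B = 5.88).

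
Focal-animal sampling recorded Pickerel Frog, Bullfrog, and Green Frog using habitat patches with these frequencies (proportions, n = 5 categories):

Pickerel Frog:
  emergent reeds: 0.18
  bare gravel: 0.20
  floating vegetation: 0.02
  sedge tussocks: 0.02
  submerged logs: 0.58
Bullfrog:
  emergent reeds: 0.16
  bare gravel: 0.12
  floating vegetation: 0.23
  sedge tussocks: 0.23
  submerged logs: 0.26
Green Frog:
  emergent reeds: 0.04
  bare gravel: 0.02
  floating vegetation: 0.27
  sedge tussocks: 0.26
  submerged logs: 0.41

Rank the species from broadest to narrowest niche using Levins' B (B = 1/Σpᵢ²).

Bullfrog > Green Frog > Pickerel Frog

Σp_Pickᵢ² = 0.18² + 0.20² + 0.02² + 0.02² + 0.58² = 0.0324 + 0.0400 + 0.0004 + 0.0004 + 0.3364 = 0.4096
B_Pick = 1 / 0.4096 = 2.4414
Σp_Bullᵢ² = 0.16² + 0.12² + 0.23² + 0.23² + 0.26² = 0.0256 + 0.0144 + 0.0529 + 0.0529 + 0.0676 = 0.2134
B_Bull = 1 / 0.2134 = 4.6860
Σp_Greeᵢ² = 0.04² + 0.02² + 0.27² + 0.26² + 0.41² = 0.0016 + 0.0004 + 0.0729 + 0.0676 + 0.1681 = 0.3106
B_Gree = 1 / 0.3106 = 3.2196
Ranking by B (broadest → narrowest): Bullfrog (4.69) > Green Frog (3.22) > Pickerel Frog (2.44)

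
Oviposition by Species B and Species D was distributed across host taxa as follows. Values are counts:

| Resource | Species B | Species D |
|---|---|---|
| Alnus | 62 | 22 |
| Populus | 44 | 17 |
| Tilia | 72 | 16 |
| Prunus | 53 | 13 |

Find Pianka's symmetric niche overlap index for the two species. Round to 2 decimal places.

0.97

Proportions for Species B (n=231): 62/231=0.2684, 44/231=0.1905, 72/231=0.3117, 53/231=0.2294
Proportions for Species D (n=68): 22/68=0.3235, 17/68=0.2500, 16/68=0.2353, 13/68=0.1912
Σ p₁ᵢp₂ᵢ = 0.086827 + 0.047625 + 0.073343 + 0.043861 = 0.251656
Σp_1ᵢ² = 0.2684² + 0.1905² + 0.3117² + 0.2294² = 0.072039 + 0.036290 + 0.097157 + 0.052624 = 0.258110
Σp_2ᵢ² = 0.3235² + 0.2500² + 0.2353² + 0.1912² = 0.104652 + 0.062500 + 0.055366 + 0.036557 = 0.259075
O = 0.251656 / √(0.258110 × 0.259075) = 0.251656 / 0.2585920 = 0.9732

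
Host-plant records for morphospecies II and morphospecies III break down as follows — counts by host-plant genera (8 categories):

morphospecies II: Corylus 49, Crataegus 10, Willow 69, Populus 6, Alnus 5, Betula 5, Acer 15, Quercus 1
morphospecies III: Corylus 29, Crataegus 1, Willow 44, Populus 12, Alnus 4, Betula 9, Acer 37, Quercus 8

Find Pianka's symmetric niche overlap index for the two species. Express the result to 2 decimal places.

Proportions for morphospecies II (n=160): 49/160=0.3063, 10/160=0.0625, 69/160=0.4313, 6/160=0.0375, 5/160=0.0313, 5/160=0.0313, 15/160=0.0938, 1/160=0.0063
Proportions for morphospecies III (n=144): 29/144=0.2014, 1/144=0.0069, 44/144=0.3056, 12/144=0.0833, 4/144=0.0278, 9/144=0.0625, 37/144=0.2569, 8/144=0.0556
Σ p₁ᵢp₂ᵢ = 0.061689 + 0.000431 + 0.131805 + 0.003124 + 0.000870 + 0.001956 + 0.024097 + 0.000350 = 0.224322
Σp_1ᵢ² = 0.3063² + 0.0625² + 0.4313² + 0.0375² + 0.0313² + 0.0313² + 0.0938² + 0.0063² = 0.093820 + 0.003906 + 0.186020 + 0.001406 + 0.000980 + 0.000980 + 0.008798 + 0.000040 = 0.295950
Σp_2ᵢ² = 0.2014² + 0.0069² + 0.3056² + 0.0833² + 0.0278² + 0.0625² + 0.2569² + 0.0556² = 0.040562 + 0.000048 + 0.093391 + 0.006939 + 0.000773 + 0.003906 + 0.065998 + 0.003091 = 0.214708
O = 0.224322 / √(0.295950 × 0.214708) = 0.224322 / 0.2520770 = 0.8899

0.89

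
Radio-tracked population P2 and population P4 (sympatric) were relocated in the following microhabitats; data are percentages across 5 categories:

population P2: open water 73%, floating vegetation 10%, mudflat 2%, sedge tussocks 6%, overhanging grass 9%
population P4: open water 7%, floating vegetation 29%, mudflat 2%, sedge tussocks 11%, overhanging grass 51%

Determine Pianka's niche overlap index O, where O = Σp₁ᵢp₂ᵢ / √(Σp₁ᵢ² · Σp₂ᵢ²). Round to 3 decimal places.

Convert percentages to proportions (divide by 100).
Σ p₁ᵢp₂ᵢ = 0.0511 + 0.0290 + 0.0004 + 0.0066 + 0.0459 = 0.1330
Σp_1ᵢ² = 0.73² + 0.10² + 0.02² + 0.06² + 0.09² = 0.5329 + 0.0100 + 0.0004 + 0.0036 + 0.0081 = 0.5550
Σp_2ᵢ² = 0.07² + 0.29² + 0.02² + 0.11² + 0.51² = 0.0049 + 0.0841 + 0.0004 + 0.0121 + 0.2601 = 0.3616
O = 0.1330 / √(0.5550 × 0.3616) = 0.1330 / 0.447982 = 0.29689

0.297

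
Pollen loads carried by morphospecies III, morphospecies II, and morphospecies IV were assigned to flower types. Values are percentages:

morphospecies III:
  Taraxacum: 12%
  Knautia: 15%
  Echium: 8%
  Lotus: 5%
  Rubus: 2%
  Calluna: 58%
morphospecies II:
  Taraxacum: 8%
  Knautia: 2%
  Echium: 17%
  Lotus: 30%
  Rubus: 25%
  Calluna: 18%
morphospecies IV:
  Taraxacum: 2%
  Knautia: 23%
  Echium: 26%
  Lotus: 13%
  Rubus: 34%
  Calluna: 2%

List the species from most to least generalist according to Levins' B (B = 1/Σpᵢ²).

morphospecies II > morphospecies IV > morphospecies III

Convert percentages to proportions (divide by 100).
Σp_IIIᵢ² = 0.12² + 0.15² + 0.08² + 0.05² + 0.02² + 0.58² = 0.0144 + 0.0225 + 0.0064 + 0.0025 + 0.0004 + 0.3364 = 0.3826
B_III = 1 / 0.3826 = 2.6137
Σp_IIᵢ² = 0.08² + 0.02² + 0.17² + 0.30² + 0.25² + 0.18² = 0.0064 + 0.0004 + 0.0289 + 0.0900 + 0.0625 + 0.0324 = 0.2206
B_II = 1 / 0.2206 = 4.5331
Σp_IVᵢ² = 0.02² + 0.23² + 0.26² + 0.13² + 0.34² + 0.02² = 0.0004 + 0.0529 + 0.0676 + 0.0169 + 0.1156 + 0.0004 = 0.2538
B_IV = 1 / 0.2538 = 3.9401
Ranking by B (broadest → narrowest): morphospecies II (4.53) > morphospecies IV (3.94) > morphospecies III (2.61)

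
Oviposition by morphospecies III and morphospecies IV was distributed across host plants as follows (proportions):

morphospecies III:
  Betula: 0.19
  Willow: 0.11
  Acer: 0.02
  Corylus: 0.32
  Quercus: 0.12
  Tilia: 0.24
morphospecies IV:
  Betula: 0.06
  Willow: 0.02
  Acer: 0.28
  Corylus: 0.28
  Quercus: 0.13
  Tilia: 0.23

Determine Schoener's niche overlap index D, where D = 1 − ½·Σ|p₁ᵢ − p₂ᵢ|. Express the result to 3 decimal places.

Σ|p₁ᵢ − p₂ᵢ| = 0.13 + 0.09 + 0.26 + 0.04 + 0.01 + 0.01 = 0.54
D = 1 − ½ × 0.54 = 1 − 0.270 = 0.73000

0.730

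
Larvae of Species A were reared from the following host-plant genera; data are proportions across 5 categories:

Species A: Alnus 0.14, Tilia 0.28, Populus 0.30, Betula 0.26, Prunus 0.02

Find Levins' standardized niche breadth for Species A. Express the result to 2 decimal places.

Σpᵢ² = 0.14² + 0.28² + 0.30² + 0.26² + 0.02² = 0.0196 + 0.0784 + 0.0900 + 0.0676 + 0.0004 = 0.2560
B = 1 / 0.2560 = 3.9063
Bₛ = (B − 1)/(n − 1) = (3.9063 − 1)/(5 − 1) = 2.9063/4 = 0.7266

0.73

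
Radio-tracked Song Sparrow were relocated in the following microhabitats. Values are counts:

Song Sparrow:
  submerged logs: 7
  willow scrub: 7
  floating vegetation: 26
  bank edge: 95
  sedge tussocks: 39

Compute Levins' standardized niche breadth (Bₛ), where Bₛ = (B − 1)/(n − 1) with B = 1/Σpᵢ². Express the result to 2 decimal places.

Proportions for Song Sparrow (n=174): 7/174=0.0402, 7/174=0.0402, 26/174=0.1494, 95/174=0.5460, 39/174=0.2241
Σpᵢ² = 0.0402² + 0.0402² + 0.1494² + 0.5460² + 0.2241² = 0.001616 + 0.001616 + 0.022320 + 0.298116 + 0.050221 = 0.373889
B = 1 / 0.373889 = 2.6746
Bₛ = (B − 1)/(n − 1) = (2.6746 − 1)/(5 − 1) = 1.6746/4 = 0.4187

0.42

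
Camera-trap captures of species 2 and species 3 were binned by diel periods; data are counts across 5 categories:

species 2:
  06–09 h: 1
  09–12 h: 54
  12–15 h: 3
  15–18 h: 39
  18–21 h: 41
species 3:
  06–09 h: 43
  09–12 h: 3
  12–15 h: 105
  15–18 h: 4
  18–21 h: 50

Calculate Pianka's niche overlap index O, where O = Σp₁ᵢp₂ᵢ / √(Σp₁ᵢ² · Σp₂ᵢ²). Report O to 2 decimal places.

Proportions for species 2 (n=138): 1/138=0.0072, 54/138=0.3913, 3/138=0.0217, 39/138=0.2826, 41/138=0.2971
Proportions for species 3 (n=205): 43/205=0.2098, 3/205=0.0146, 105/205=0.5122, 4/205=0.0195, 50/205=0.2439
Σ p₁ᵢp₂ᵢ = 0.001511 + 0.005713 + 0.011115 + 0.005511 + 0.072463 = 0.096313
Σp_1ᵢ² = 0.0072² + 0.3913² + 0.0217² + 0.2826² + 0.2971² = 0.000052 + 0.153116 + 0.000471 + 0.079863 + 0.088268 = 0.321770
Σp_2ᵢ² = 0.2098² + 0.0146² + 0.5122² + 0.0195² + 0.2439² = 0.044016 + 0.000213 + 0.262349 + 0.000380 + 0.059487 = 0.366445
O = 0.096313 / √(0.321770 × 0.366445) = 0.096313 / 0.3433817 = 0.2805

0.28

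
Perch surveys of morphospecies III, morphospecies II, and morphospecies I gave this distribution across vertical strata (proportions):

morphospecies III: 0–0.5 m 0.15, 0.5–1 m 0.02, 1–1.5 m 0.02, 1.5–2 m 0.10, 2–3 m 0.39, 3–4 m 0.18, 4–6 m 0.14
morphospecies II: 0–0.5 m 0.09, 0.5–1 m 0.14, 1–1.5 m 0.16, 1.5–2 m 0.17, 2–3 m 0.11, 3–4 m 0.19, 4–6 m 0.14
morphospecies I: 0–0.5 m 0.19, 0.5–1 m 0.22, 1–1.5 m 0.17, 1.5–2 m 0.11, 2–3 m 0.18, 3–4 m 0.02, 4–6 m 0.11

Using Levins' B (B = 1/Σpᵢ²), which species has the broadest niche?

Σp_IIIᵢ² = 0.15² + 0.02² + 0.02² + 0.10² + 0.39² + 0.18² + 0.14² = 0.0225 + 0.0004 + 0.0004 + 0.0100 + 0.1521 + 0.0324 + 0.0196 = 0.2374
B_III = 1 / 0.2374 = 4.2123
Σp_IIᵢ² = 0.09² + 0.14² + 0.16² + 0.17² + 0.11² + 0.19² + 0.14² = 0.0081 + 0.0196 + 0.0256 + 0.0289 + 0.0121 + 0.0361 + 0.0196 = 0.1500
B_II = 1 / 0.1500 = 6.6667
Σp_Iᵢ² = 0.19² + 0.22² + 0.17² + 0.11² + 0.18² + 0.02² + 0.11² = 0.0361 + 0.0484 + 0.0289 + 0.0121 + 0.0324 + 0.0004 + 0.0121 = 0.1704
B_I = 1 / 0.1704 = 5.8685
Highest B → broadest niche (most generalist): morphospecies II (B = 6.67).

morphospecies II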